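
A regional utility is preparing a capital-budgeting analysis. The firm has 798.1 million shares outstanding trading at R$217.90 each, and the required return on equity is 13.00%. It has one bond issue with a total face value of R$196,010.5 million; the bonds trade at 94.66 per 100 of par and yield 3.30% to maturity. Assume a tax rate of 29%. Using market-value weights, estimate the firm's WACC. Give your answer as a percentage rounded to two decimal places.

Market value of equity E = 217.9 × 798.1m = 173905.99m. Market value of debt D = 196010.5m × 94.66/100 = 185543.5393m.
Total capital V = 173905.99 + 185543.5393 = 359449.5293.
Equity: weight = 173905.99/359449.5293 = 0.4838; cost = 13%.
Bonds outstanding: weight = 185543.5393/359449.5293 = 0.5162; after-tax cost = 3.3% × (1 − 29%) = 2.3430%.
WACC = 0.4838 × 13.0000% + 0.5162 × 2.3430% = 7.4990%.

7.50%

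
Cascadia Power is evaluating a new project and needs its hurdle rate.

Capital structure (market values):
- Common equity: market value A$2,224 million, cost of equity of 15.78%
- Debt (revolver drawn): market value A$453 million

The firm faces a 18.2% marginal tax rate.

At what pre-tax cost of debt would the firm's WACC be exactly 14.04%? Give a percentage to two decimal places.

6.72%

Total capital V = 2224 + 453 = 2677.
Equity weight = 2224/2677 = 0.8308.
Revolver drawn weight = 453/2677 = 0.1692.
Equity contribution = 0.8308 × 15.78% = 13.1097%.
Remaining for debt = 14.04% − 13.1097% = 0.9303%.
Rd × (1 − 18.2%) × 0.1692 = 0.9303%  ⇒  Rd = 6.7206%.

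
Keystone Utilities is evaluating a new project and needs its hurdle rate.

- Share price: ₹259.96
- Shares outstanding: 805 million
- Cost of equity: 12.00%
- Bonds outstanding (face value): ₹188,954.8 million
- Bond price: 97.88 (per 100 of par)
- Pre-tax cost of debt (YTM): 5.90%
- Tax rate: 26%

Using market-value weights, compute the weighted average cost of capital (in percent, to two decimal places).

Market value of equity E = 259.96 × 805m = 209267.8m. Market value of debt D = 188954.8m × 97.88/100 = 184948.95824m.
Total capital V = 209267.8 + 184948.95824 = 394216.75824.
Equity: weight = 209267.8/394216.75824 = 0.5308; cost = 12%.
Bonds outstanding: weight = 184948.95824/394216.75824 = 0.4692; after-tax cost = 5.9% × (1 − 26%) = 4.3660%.
WACC = 0.5308 × 12.0000% + 0.4692 × 4.3660% = 8.4185%.

8.42%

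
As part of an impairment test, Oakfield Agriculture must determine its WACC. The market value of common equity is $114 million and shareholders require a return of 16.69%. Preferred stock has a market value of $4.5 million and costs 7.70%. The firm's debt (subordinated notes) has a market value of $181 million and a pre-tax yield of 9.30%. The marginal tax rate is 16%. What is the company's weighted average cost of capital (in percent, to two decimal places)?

Total capital V = 114 + 4.5 + 181 = 299.5.
Equity: weight = 114/299.5 = 0.3806; cost = 16.69%.
Preferred: weight = 4.5/299.5 = 0.0150; cost = 7.7%.
Subordinated notes: weight = 181/299.5 = 0.6043; after-tax cost = 9.3% × (1 − 16%) = 7.8120%.
WACC = 0.3806 × 16.6900% + 0.0150 × 7.7000% + 0.6043 × 7.8120% = 11.1896%.

11.19%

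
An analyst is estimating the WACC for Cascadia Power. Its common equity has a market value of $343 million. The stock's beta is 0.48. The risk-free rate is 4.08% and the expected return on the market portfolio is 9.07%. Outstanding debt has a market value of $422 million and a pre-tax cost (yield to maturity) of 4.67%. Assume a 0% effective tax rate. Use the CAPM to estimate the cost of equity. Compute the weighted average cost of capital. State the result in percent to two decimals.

Market risk premium = 9.07% − 4.08% = 4.99%.
Cost of equity via CAPM: Re = 4.08% + 0.48 × 4.99% = 6.4752%.
Total capital V = 343 + 422 = 765.
Equity: weight = 343/765 = 0.4484; cost = 6.4752%.
Debt: weight = 422/765 = 0.5516; after-tax cost = 4.67% × (1 − 0%) = 4.6700%.
WACC = 0.4484 × 6.4752% + 0.5516 × 4.6700% = 5.4794%.

5.48%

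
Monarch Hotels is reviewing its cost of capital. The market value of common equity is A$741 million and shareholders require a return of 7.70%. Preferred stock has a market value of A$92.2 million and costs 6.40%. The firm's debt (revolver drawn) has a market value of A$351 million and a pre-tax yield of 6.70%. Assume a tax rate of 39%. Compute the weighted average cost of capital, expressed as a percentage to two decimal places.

6.53%

Total capital V = 741 + 92.2 + 351 = 1184.2.
Equity: weight = 741/1184.2 = 0.6257; cost = 7.7%.
Preferred: weight = 92.2/1184.2 = 0.0779; cost = 6.4%.
Revolver drawn: weight = 351/1184.2 = 0.2964; after-tax cost = 6.7% × (1 − 39%) = 4.0870%.
WACC = 0.6257 × 7.7000% + 0.0779 × 6.4000% + 0.2964 × 4.0870% = 6.5279%.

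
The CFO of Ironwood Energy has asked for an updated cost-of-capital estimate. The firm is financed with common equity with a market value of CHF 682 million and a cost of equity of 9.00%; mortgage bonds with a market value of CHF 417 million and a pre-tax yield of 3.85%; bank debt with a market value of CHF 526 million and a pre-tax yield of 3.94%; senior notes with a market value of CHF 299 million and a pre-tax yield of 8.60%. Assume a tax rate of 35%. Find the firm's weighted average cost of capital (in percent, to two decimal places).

Total capital V = 682 + 417 + 526 + 299 = 1924.
Equity: weight = 682/1924 = 0.3545; cost = 9%.
Mortgage bonds: weight = 417/1924 = 0.2167; after-tax cost = 3.85% × (1 − 35%) = 2.5025%.
Bank debt: weight = 526/1924 = 0.2734; after-tax cost = 3.94% × (1 − 35%) = 2.5610%.
Senior notes: weight = 299/1924 = 0.1554; after-tax cost = 8.6% × (1 − 35%) = 5.5900%.
WACC = 0.3545 × 9.0000% + 0.2167 × 2.5025% + 0.2734 × 2.5610% + 0.1554 × 5.5900% = 5.3015%.

5.30%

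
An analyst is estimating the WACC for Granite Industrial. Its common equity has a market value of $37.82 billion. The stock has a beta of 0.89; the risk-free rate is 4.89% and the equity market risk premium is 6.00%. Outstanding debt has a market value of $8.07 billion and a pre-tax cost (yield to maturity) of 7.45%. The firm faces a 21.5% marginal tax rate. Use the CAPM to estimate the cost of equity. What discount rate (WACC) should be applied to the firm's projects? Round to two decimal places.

Cost of equity via CAPM: Re = 4.89% + 0.89 × 6.0% = 10.2300%.
Total capital V = 37.82 + 8.07 = 45.89.
Equity: weight = 37.82/45.89 = 0.8241; cost = 10.23%.
Debt: weight = 8.07/45.89 = 0.1759; after-tax cost = 7.45% × (1 − 21.5%) = 5.8483%.
WACC = 0.8241 × 10.2300% + 0.1759 × 5.8483% = 9.4594%.

9.46%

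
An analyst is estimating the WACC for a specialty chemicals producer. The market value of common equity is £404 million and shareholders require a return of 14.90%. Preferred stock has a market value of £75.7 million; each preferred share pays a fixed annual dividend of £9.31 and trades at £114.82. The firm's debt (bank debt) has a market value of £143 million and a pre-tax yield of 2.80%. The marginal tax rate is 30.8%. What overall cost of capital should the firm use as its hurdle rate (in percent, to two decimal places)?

Cost of preferred: Rp = 9.31 / 114.82 = 8.1083%.
Total capital V = 404 + 75.7 + 143 = 622.7.
Equity: weight = 404/622.7 = 0.6488; cost = 14.9%.
Preferred: weight = 75.7/622.7 = 0.1216; cost = 8.1083%.
Bank debt: weight = 143/622.7 = 0.2296; after-tax cost = 2.8% × (1 − 30.8%) = 1.9376%.
WACC = 0.6488 × 14.9000% + 0.1216 × 8.1083% + 0.2296 × 1.9376% = 11.0976%.

11.10%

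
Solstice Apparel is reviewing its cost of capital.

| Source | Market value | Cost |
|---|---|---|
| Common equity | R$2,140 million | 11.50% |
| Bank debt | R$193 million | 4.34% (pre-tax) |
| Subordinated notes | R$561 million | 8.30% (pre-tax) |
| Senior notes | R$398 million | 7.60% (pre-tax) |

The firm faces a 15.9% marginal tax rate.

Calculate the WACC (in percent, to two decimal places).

Total capital V = 2140 + 193 + 561 + 398 = 3292.
Equity: weight = 2140/3292 = 0.6501; cost = 11.5%.
Bank debt: weight = 193/3292 = 0.0586; after-tax cost = 4.34% × (1 − 15.9%) = 3.6499%.
Subordinated notes: weight = 561/3292 = 0.1704; after-tax cost = 8.3% × (1 − 15.9%) = 6.9803%.
Senior notes: weight = 398/3292 = 0.1209; after-tax cost = 7.6% × (1 − 15.9%) = 6.3916%.
WACC = 0.6501 × 11.5000% + 0.0586 × 3.6499% + 0.1704 × 6.9803% + 0.1209 × 6.3916% = 9.6520%.

9.65%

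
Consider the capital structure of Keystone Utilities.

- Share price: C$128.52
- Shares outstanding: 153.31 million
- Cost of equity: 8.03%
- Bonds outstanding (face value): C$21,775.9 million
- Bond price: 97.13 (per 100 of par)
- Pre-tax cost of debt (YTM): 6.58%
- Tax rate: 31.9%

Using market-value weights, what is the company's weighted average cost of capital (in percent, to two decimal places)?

6.19%

Market value of equity E = 128.52 × 153.31m = 19703.4012m. Market value of debt D = 21775.9m × 97.13/100 = 21150.93167m.
Total capital V = 19703.4012 + 21150.93167 = 40854.33287.
Equity: weight = 19703.4012/40854.33287 = 0.4823; cost = 8.03%.
Bonds outstanding: weight = 21150.93167/40854.33287 = 0.5177; after-tax cost = 6.58% × (1 − 31.9%) = 4.4810%.
WACC = 0.4823 × 8.0300% + 0.5177 × 4.4810% = 6.1926%.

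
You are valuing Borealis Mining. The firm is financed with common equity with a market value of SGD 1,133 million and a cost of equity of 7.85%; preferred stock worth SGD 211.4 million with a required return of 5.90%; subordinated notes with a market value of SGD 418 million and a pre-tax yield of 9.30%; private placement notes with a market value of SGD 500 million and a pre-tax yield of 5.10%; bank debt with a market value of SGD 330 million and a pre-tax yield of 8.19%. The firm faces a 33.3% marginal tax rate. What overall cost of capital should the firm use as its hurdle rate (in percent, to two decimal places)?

6.26%

Total capital V = 1133 + 211.4 + 418 + 500 + 330 = 2592.4.
Equity: weight = 1133/2592.4 = 0.4370; cost = 7.85%.
Preferred: weight = 211.4/2592.4 = 0.0815; cost = 5.9%.
Subordinated notes: weight = 418/2592.4 = 0.1612; after-tax cost = 9.3% × (1 − 33.3%) = 6.2031%.
Private placement notes: weight = 500/2592.4 = 0.1929; after-tax cost = 5.1% × (1 − 33.3%) = 3.4017%.
Bank debt: weight = 330/2592.4 = 0.1273; after-tax cost = 8.19% × (1 − 33.3%) = 5.4627%.
WACC = 0.4370 × 7.8500% + 0.0815 × 5.9000% + 0.1612 × 6.2031% + 0.1929 × 3.4017% + 0.1273 × 5.4627% = 6.2636%.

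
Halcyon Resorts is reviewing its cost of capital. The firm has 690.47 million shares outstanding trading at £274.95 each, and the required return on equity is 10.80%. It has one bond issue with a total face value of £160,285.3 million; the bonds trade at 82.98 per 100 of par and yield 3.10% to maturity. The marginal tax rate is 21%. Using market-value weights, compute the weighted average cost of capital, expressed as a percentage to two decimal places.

Market value of equity E = 274.95 × 690.47m = 189844.7265m. Market value of debt D = 160285.3m × 82.98/100 = 133004.74194m.
Total capital V = 189844.7265 + 133004.74194 = 322849.46844.
Equity: weight = 189844.7265/322849.46844 = 0.5880; cost = 10.8%.
Bonds outstanding: weight = 133004.74194/322849.46844 = 0.4120; after-tax cost = 3.1% × (1 − 21%) = 2.4490%.
WACC = 0.5880 × 10.8000% + 0.4120 × 2.4490% = 7.3596%.

7.36%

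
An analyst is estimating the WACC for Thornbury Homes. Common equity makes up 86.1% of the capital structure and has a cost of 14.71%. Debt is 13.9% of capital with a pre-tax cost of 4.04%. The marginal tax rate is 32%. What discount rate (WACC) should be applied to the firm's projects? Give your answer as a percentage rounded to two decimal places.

13.05%

After-tax cost of debt = 4.04% × (1 − 32%) = 2.7472%.
WACC = 0.861 × 14.7100% + 0.139 × 2.7472% = 13.0472%.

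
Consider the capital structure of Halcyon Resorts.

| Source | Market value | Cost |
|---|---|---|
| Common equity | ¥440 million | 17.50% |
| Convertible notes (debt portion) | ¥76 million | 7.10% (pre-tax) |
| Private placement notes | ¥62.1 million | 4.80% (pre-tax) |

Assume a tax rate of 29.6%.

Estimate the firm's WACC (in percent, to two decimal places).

14.34%

Total capital V = 440 + 76 + 62.1 = 578.1.
Equity: weight = 440/578.1 = 0.7611; cost = 17.5%.
Convertible notes (debt portion): weight = 76/578.1 = 0.1315; after-tax cost = 7.1% × (1 − 29.6%) = 4.9984%.
Private placement notes: weight = 62.1/578.1 = 0.1074; after-tax cost = 4.8% × (1 − 29.6%) = 3.3792%.
WACC = 0.7611 × 17.5000% + 0.1315 × 4.9984% + 0.1074 × 3.3792% = 14.3396%.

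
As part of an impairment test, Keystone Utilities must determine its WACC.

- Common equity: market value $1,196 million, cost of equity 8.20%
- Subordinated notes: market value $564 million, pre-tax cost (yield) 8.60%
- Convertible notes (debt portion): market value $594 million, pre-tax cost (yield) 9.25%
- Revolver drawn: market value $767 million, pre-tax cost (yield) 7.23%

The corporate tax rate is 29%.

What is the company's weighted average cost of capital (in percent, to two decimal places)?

6.76%

Total capital V = 1196 + 564 + 594 + 767 = 3121.
Equity: weight = 1196/3121 = 0.3832; cost = 8.2%.
Subordinated notes: weight = 564/3121 = 0.1807; after-tax cost = 8.6% × (1 − 29%) = 6.1060%.
Convertible notes (debt portion): weight = 594/3121 = 0.1903; after-tax cost = 9.25% × (1 − 29%) = 6.5675%.
Revolver drawn: weight = 767/3121 = 0.2458; after-tax cost = 7.23% × (1 − 29%) = 5.1333%.
WACC = 0.3832 × 8.2000% + 0.1807 × 6.1060% + 0.1903 × 6.5675% + 0.2458 × 5.1333% = 6.7572%.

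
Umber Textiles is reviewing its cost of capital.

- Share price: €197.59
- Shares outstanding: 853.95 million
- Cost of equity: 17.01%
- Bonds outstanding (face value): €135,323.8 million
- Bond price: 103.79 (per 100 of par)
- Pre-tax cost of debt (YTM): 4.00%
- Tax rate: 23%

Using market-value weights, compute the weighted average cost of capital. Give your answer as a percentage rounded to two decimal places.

Market value of equity E = 197.59 × 853.95m = 168731.9805m. Market value of debt D = 135323.8m × 103.79/100 = 140452.57202m.
Total capital V = 168731.9805 + 140452.57202 = 309184.55252.
Equity: weight = 168731.9805/309184.55252 = 0.5457; cost = 17.01%.
Bonds outstanding: weight = 140452.57202/309184.55252 = 0.4543; after-tax cost = 4% × (1 − 23%) = 3.0800%.
WACC = 0.5457 × 17.0100% + 0.4543 × 3.0800% = 10.6821%.

10.68%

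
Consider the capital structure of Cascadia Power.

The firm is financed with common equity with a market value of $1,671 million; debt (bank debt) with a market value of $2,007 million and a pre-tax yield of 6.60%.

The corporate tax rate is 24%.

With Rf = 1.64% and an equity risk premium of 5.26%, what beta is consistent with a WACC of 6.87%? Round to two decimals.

1.42

Total capital V = 1671 + 2007 = 3678.
Equity weight = 1671/3678 = 0.4543.
Bank debt weight = 2007/3678 = 0.5457.
Debt contribution = 0.5457 × 6.6% × (1 − 24%) = 2.7371%.
Required equity contribution = 6.87% − 2.7371% = 4.1329%  ⇒  Re = 9.0968%.
CAPM: 9.0968% = 1.64% + β × 5.26%  ⇒  β = 1.4176.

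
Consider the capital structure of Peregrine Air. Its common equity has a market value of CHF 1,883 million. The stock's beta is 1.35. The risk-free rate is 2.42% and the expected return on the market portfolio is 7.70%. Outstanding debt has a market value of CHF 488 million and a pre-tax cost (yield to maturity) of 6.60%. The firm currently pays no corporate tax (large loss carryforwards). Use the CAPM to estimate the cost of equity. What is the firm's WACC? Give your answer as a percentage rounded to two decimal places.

8.94%

Market risk premium = 7.7% − 2.42% = 5.28%.
Cost of equity via CAPM: Re = 2.42% + 1.35 × 5.28% = 9.5480%.
Total capital V = 1883 + 488 = 2371.
Equity: weight = 1883/2371 = 0.7942; cost = 9.548%.
Debt: weight = 488/2371 = 0.2058; after-tax cost = 6.6% × (1 − 0%) = 6.6000%.
WACC = 0.7942 × 9.5480% + 0.2058 × 6.6000% = 8.9412%.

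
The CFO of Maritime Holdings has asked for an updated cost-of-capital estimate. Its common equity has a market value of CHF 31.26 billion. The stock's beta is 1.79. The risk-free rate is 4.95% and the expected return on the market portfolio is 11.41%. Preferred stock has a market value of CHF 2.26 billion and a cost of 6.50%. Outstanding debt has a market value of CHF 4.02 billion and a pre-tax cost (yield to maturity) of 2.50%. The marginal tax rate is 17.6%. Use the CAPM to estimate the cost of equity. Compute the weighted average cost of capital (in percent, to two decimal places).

Market risk premium = 11.41% − 4.95% = 6.46%.
Cost of equity via CAPM: Re = 4.95% + 1.79 × 6.46% = 16.5134%.
Total capital V = 31.26 + 2.26 + 4.02 = 37.54.
Equity: weight = 31.26/37.54 = 0.8327; cost = 16.5134%.
Preferred: weight = 2.26/37.54 = 0.0602; cost = 6.5%.
Debt: weight = 4.02/37.54 = 0.1071; after-tax cost = 2.5% × (1 − 17.6%) = 2.0600%.
WACC = 0.8327 × 16.5134% + 0.0602 × 6.5000% + 0.1071 × 2.0600% = 14.3628%.

14.36%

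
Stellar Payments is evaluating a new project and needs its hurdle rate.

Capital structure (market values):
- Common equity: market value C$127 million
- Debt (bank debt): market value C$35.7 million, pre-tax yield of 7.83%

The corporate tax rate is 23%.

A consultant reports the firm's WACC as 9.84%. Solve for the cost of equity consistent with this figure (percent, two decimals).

10.91%

Total capital V = 127 + 35.7 = 162.7.
Equity weight = 127/162.7 = 0.7806.
Bank debt weight = 35.7/162.7 = 0.2194.
Debt contribution = 0.2194 × 7.83% × (1 − 23%) = 1.3229%.
Required equity contribution = 9.84% − 1.3229% = 8.5171%.
Re = 8.5171% / 0.7806 = 10.9113%.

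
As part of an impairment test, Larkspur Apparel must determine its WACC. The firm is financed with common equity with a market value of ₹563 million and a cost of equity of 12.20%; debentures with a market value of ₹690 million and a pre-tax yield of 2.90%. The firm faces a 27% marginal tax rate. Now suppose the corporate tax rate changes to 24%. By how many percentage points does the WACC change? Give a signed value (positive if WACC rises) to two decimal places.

+0.05 pp

Current WACC:
Total capital V = 563 + 690 = 1253.
Equity: weight = 563/1253 = 0.4493; cost = 12.2%.
Debentures: weight = 690/1253 = 0.5507; after-tax cost = 2.9% × (1 − 27%) = 2.1170%.
WACC = 0.4493 × 12.2000% + 0.5507 × 2.1170% = 6.6475%.
After the change:
Total capital V = 563 + 690 = 1253.
Equity: weight = 563/1253 = 0.4493; cost = 12.2%.
Debentures: weight = 690/1253 = 0.5507; after-tax cost = 2.9% × (1 − 24%) = 2.2040%.
WACC = 0.4493 × 12.2000% + 0.5507 × 2.2040% = 6.6954%.
Change in WACC = 6.6954% − 6.6475% = 0.0479 pp.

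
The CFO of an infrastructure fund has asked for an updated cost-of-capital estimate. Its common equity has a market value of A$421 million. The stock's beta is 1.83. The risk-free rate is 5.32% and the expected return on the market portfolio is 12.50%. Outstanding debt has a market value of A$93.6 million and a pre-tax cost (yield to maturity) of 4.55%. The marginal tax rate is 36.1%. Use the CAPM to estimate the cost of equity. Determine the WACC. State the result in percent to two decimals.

Market risk premium = 12.5% − 5.32% = 7.18%.
Cost of equity via CAPM: Re = 5.32% + 1.83 × 7.18% = 18.4594%.
Total capital V = 421 + 93.6 = 514.6.
Equity: weight = 421/514.6 = 0.8181; cost = 18.4594%.
Debt: weight = 93.6/514.6 = 0.1819; after-tax cost = 4.55% × (1 − 36.1%) = 2.9074%.
WACC = 0.8181 × 18.4594% + 0.1819 × 2.9074% = 15.6307%.

15.63%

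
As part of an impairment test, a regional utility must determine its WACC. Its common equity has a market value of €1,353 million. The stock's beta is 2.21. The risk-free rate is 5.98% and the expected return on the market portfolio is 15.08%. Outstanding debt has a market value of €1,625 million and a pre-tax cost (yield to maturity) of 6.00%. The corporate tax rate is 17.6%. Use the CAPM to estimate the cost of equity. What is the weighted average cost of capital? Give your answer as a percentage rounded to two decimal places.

14.55%

Market risk premium = 15.08% − 5.98% = 9.1%.
Cost of equity via CAPM: Re = 5.98% + 2.21 × 9.1% = 26.0910%.
Total capital V = 1353 + 1625 = 2978.
Equity: weight = 1353/2978 = 0.4543; cost = 26.091%.
Debt: weight = 1625/2978 = 0.5457; after-tax cost = 6% × (1 − 17.6%) = 4.9440%.
WACC = 0.4543 × 26.0910% + 0.5457 × 4.9440% = 14.5518%.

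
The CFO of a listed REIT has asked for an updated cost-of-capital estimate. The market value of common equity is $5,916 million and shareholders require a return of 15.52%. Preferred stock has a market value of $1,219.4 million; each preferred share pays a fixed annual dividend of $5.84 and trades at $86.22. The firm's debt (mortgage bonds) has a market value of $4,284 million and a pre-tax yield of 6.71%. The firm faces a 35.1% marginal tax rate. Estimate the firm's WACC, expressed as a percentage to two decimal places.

Cost of preferred: Rp = 5.84 / 86.22 = 6.7734%.
Total capital V = 5916 + 1219.4 + 4284 = 11419.4.
Equity: weight = 5916/11419.4 = 0.5181; cost = 15.52%.
Preferred: weight = 1219.4/11419.4 = 0.1068; cost = 6.7734%.
Mortgage bonds: weight = 4284/11419.4 = 0.3752; after-tax cost = 6.71% × (1 − 35.1%) = 4.3548%.
WACC = 0.5181 × 15.5200% + 0.1068 × 6.7734% + 0.3752 × 4.3548% = 10.3974%.

10.40%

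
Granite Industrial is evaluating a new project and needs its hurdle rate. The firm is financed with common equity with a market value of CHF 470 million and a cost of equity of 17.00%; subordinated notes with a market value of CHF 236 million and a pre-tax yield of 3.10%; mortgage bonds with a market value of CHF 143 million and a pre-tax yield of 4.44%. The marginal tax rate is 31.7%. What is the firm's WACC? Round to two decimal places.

10.51%

Total capital V = 470 + 236 + 143 = 849.
Equity: weight = 470/849 = 0.5536; cost = 17%.
Subordinated notes: weight = 236/849 = 0.2780; after-tax cost = 3.1% × (1 − 31.7%) = 2.1173%.
Mortgage bonds: weight = 143/849 = 0.1684; after-tax cost = 4.44% × (1 − 31.7%) = 3.0325%.
WACC = 0.5536 × 17.0000% + 0.2780 × 2.1173% + 0.1684 × 3.0325% = 10.5104%.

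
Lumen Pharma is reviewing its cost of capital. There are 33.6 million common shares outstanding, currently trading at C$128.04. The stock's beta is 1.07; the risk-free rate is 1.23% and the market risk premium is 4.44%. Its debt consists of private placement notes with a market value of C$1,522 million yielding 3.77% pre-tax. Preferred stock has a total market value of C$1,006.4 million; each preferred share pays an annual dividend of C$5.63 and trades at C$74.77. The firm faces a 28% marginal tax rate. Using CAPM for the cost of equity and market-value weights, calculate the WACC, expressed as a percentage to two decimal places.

5.48%

Cost of equity via CAPM: Re = 1.23% + 1.07 × 4.44% = 5.9808%.
Cost of preferred: Rp = 5.63 / 74.77 = 7.5298%.
Market value of equity E = 128.04 × 33.6m = 4302.144m.
Total capital V = 4302.144 + 1006.4 + 1522 = 6830.544.
Equity: weight = 4302.144/6830.544 = 0.6298; cost = 5.9808%.
Preferred: weight = 1006.4/6830.544 = 0.1473; cost = 7.5298%.
Private placement notes: weight = 1522/6830.544 = 0.2228; after-tax cost = 3.77% × (1 − 28%) = 2.7144%.
WACC = 0.6298 × 5.9808% + 0.1473 × 7.5298% + 0.2228 × 2.7144% = 5.4812%.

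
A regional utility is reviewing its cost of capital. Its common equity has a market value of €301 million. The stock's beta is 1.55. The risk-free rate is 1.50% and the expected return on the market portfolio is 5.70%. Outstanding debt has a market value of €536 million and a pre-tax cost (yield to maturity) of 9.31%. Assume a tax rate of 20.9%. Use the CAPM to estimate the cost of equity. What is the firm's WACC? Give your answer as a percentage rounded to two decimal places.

7.60%

Market risk premium = 5.7% − 1.5% = 4.2%.
Cost of equity via CAPM: Re = 1.5% + 1.55 × 4.2% = 8.0100%.
Total capital V = 301 + 536 = 837.
Equity: weight = 301/837 = 0.3596; cost = 8.01%.
Debt: weight = 536/837 = 0.6404; after-tax cost = 9.31% × (1 − 20.9%) = 7.3642%.
WACC = 0.3596 × 8.0100% + 0.6404 × 7.3642% = 7.5964%.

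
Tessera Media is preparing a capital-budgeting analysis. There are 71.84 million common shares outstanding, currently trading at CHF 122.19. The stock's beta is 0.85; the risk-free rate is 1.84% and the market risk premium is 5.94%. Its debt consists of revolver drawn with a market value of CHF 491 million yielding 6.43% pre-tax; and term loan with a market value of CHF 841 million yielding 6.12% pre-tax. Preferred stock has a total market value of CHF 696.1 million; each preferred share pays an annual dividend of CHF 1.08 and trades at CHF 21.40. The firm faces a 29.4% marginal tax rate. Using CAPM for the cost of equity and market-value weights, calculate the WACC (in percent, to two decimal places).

6.46%

Cost of equity via CAPM: Re = 1.84% + 0.85 × 5.94% = 6.8890%.
Cost of preferred: Rp = 1.08 / 21.4 = 5.0467%.
Market value of equity E = 122.19 × 71.84m = 8778.1296m.
Total capital V = 8778.1296 + 696.1 + 491 + 841 = 10806.2296.
Equity: weight = 8778.1296/10806.2296 = 0.8123; cost = 6.889%.
Preferred: weight = 696.1/10806.2296 = 0.0644; cost = 5.0467%.
Revolver drawn: weight = 491/10806.2296 = 0.0454; after-tax cost = 6.43% × (1 − 29.4%) = 4.5396%.
Term loan: weight = 841/10806.2296 = 0.0778; after-tax cost = 6.12% × (1 − 29.4%) = 4.3207%.
WACC = 0.8123 × 6.8890% + 0.0644 × 5.0467% + 0.0454 × 4.5396% + 0.0778 × 4.3207% = 6.4637%.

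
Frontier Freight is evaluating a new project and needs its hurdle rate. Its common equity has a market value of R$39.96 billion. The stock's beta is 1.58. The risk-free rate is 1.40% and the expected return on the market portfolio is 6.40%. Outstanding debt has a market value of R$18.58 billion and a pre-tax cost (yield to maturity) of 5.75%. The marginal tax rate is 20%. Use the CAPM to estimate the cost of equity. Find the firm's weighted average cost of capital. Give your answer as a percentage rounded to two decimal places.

Market risk premium = 6.4% − 1.4% = 5.0%.
Cost of equity via CAPM: Re = 1.4% + 1.58 × 5.0% = 9.3000%.
Total capital V = 39.96 + 18.58 = 58.54.
Equity: weight = 39.96/58.54 = 0.6826; cost = 9.3%.
Debt: weight = 18.58/58.54 = 0.3174; after-tax cost = 5.75% × (1 − 20%) = 4.6000%.
WACC = 0.6826 × 9.3000% + 0.3174 × 4.6000% = 7.8083%.

7.81%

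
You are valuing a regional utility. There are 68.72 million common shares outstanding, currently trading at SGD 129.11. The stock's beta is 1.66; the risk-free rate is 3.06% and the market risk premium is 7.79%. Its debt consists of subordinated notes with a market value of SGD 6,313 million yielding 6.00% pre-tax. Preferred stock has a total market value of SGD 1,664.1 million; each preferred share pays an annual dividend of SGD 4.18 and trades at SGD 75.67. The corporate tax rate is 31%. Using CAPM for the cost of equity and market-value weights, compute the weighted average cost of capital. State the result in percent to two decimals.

10.52%

Cost of equity via CAPM: Re = 3.06% + 1.66 × 7.79% = 15.9914%.
Cost of preferred: Rp = 4.18 / 75.67 = 5.5240%.
Market value of equity E = 129.11 × 68.72m = 8872.4392m.
Total capital V = 8872.4392 + 1664.1 + 6313 = 16849.5392.
Equity: weight = 8872.4392/16849.5392 = 0.5266; cost = 15.9914%.
Preferred: weight = 1664.1/16849.5392 = 0.0988; cost = 5.524%.
Subordinated notes: weight = 6313/16849.5392 = 0.3747; after-tax cost = 6% × (1 − 31%) = 4.1400%.
WACC = 0.5266 × 15.9914% + 0.0988 × 5.5240% + 0.3747 × 4.1400% = 10.5173%.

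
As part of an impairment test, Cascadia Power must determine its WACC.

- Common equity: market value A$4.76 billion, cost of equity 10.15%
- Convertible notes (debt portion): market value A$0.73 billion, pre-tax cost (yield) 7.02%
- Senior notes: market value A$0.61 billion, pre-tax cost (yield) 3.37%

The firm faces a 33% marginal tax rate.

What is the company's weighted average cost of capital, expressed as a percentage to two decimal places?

Total capital V = 4.76 + 0.73 + 0.61 = 6.1.
Equity: weight = 4.76/6.1 = 0.7803; cost = 10.15%.
Convertible notes (debt portion): weight = 0.73/6.1 = 0.1197; after-tax cost = 7.02% × (1 − 33%) = 4.7034%.
Senior notes: weight = 0.61/6.1 = 0.1000; after-tax cost = 3.37% × (1 − 33%) = 2.2579%.
WACC = 0.7803 × 10.1500% + 0.1197 × 4.7034% + 0.1000 × 2.2579% = 8.7090%.

8.71%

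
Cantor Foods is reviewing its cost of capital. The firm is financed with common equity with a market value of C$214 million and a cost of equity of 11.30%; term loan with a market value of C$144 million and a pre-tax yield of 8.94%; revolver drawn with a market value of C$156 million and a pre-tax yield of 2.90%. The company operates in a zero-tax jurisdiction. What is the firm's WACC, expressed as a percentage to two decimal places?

8.09%

Total capital V = 214 + 144 + 156 = 514.
Equity: weight = 214/514 = 0.4163; cost = 11.3%.
Term loan: weight = 144/514 = 0.2802; after-tax cost = 8.94% × (1 − 0%) = 8.9400%.
Revolver drawn: weight = 156/514 = 0.3035; after-tax cost = 2.9% × (1 − 0%) = 2.9000%.
WACC = 0.4163 × 11.3000% + 0.2802 × 8.9400% + 0.3035 × 2.9000% = 8.0894%.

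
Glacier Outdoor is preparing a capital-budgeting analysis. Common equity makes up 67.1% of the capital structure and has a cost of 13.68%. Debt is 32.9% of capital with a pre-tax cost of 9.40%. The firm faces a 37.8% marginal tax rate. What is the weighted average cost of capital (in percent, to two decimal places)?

11.10%

After-tax cost of debt = 9.4% × (1 − 37.8%) = 5.8468%.
WACC = 0.671 × 13.6800% + 0.329 × 5.8468% = 11.1029%.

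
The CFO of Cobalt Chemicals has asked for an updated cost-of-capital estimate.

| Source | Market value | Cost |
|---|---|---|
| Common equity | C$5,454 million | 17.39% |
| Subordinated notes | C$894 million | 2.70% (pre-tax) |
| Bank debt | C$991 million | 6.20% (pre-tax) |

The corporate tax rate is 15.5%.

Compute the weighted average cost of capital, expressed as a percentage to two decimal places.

Total capital V = 5454 + 894 + 991 = 7339.
Equity: weight = 5454/7339 = 0.7432; cost = 17.39%.
Subordinated notes: weight = 894/7339 = 0.1218; after-tax cost = 2.7% × (1 − 15.5%) = 2.2815%.
Bank debt: weight = 991/7339 = 0.1350; after-tax cost = 6.2% × (1 − 15.5%) = 5.2390%.
WACC = 0.7432 × 17.3900% + 0.1218 × 2.2815% + 0.1350 × 5.2390% = 13.9088%.

13.91%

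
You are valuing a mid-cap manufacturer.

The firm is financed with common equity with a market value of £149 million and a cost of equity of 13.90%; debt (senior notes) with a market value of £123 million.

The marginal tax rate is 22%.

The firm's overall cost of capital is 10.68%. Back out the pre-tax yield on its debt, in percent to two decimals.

8.69%

Total capital V = 149 + 123 = 272.
Equity weight = 149/272 = 0.5478.
Senior notes weight = 123/272 = 0.4522.
Equity contribution = 0.5478 × 13.9% = 7.6143%.
Remaining for debt = 10.68% − 7.6143% = 3.0657%.
Rd × (1 − 22%) × 0.4522 = 3.0657%  ⇒  Rd = 8.6915%.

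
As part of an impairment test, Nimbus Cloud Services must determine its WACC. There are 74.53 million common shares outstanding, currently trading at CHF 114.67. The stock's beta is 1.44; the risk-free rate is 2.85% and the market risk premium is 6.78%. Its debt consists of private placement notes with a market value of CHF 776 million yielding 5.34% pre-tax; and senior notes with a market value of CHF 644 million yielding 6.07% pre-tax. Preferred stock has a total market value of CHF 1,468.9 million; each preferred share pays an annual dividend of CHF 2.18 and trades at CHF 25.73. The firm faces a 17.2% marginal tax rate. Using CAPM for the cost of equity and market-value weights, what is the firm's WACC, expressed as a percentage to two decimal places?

11.10%

Cost of equity via CAPM: Re = 2.85% + 1.44 × 6.78% = 12.6132%.
Cost of preferred: Rp = 2.18 / 25.73 = 8.4726%.
Market value of equity E = 114.67 × 74.53m = 8546.3551m.
Total capital V = 8546.3551 + 1468.9 + 776 + 644 = 11435.2551.
Equity: weight = 8546.3551/11435.2551 = 0.7474; cost = 12.6132%.
Preferred: weight = 1468.9/11435.2551 = 0.1285; cost = 8.4726%.
Private placement notes: weight = 776/11435.2551 = 0.0679; after-tax cost = 5.34% × (1 − 17.2%) = 4.4215%.
Senior notes: weight = 644/11435.2551 = 0.0563; after-tax cost = 6.07% × (1 − 17.2%) = 5.0260%.
WACC = 0.7474 × 12.6132% + 0.1285 × 8.4726% + 0.0679 × 4.4215% + 0.0563 × 5.0260% = 11.0981%.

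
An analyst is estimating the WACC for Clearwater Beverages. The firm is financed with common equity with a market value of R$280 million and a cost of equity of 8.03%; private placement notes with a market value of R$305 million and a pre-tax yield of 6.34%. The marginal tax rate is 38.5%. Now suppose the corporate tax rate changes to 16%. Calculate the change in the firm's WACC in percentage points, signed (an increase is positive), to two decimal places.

Current WACC:
Total capital V = 280 + 305 = 585.
Equity: weight = 280/585 = 0.4786; cost = 8.03%.
Private placement notes: weight = 305/585 = 0.5214; after-tax cost = 6.34% × (1 − 38.5%) = 3.8991%.
WACC = 0.4786 × 8.0300% + 0.5214 × 3.8991% = 5.8763%.
After the change:
Total capital V = 280 + 305 = 585.
Equity: weight = 280/585 = 0.4786; cost = 8.03%.
Private placement notes: weight = 305/585 = 0.5214; after-tax cost = 6.34% × (1 − 16%) = 5.3256%.
WACC = 0.4786 × 8.0300% + 0.5214 × 5.3256% = 6.6200%.
Change in WACC = 6.6200% − 5.8763% = 0.7437 pp.

+0.74 pp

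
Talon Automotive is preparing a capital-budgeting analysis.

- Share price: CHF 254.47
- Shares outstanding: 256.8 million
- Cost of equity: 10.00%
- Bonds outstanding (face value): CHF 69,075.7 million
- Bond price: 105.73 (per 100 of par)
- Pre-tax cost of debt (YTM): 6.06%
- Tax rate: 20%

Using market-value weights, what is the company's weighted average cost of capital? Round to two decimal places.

7.28%

Market value of equity E = 254.47 × 256.8m = 65347.896m. Market value of debt D = 69075.7m × 105.73/100 = 73033.73761m.
Total capital V = 65347.896 + 73033.73761 = 138381.63361.
Equity: weight = 65347.896/138381.63361 = 0.4722; cost = 10%.
Bonds outstanding: weight = 73033.73761/138381.63361 = 0.5278; after-tax cost = 6.06% × (1 − 20%) = 4.8480%.
WACC = 0.4722 × 10.0000% + 0.5278 × 4.8480% = 7.2809%.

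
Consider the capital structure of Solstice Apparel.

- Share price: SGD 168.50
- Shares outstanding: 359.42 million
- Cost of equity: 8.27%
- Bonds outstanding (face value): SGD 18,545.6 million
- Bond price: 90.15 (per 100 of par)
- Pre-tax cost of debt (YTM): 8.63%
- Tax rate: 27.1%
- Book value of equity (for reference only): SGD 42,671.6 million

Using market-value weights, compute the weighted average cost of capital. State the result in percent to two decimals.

7.84%

Market value of equity E = 168.5 × 359.42m = 60562.27m. Market value of debt D = 18545.6m × 90.15/100 = 16718.8584m.
Total capital V = 60562.27 + 16718.8584 = 77281.1284.
Equity: weight = 60562.27/77281.1284 = 0.7837; cost = 8.27%.
Bonds outstanding: weight = 16718.8584/77281.1284 = 0.2163; after-tax cost = 8.63% × (1 − 27.1%) = 6.2913%.
WACC = 0.7837 × 8.2700% + 0.2163 × 6.2913% = 7.8419%.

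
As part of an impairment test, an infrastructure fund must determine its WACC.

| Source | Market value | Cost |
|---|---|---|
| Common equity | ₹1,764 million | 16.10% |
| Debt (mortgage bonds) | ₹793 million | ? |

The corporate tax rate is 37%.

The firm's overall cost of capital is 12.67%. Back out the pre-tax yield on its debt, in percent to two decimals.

Total capital V = 1764 + 793 = 2557.
Equity weight = 1764/2557 = 0.6899.
Mortgage bonds weight = 793/2557 = 0.3101.
Equity contribution = 0.6899 × 16.1% = 11.1069%.
Remaining for debt = 12.67% − 11.1069% = 1.5631%.
Rd × (1 − 37%) × 0.3101 = 1.5631%  ⇒  Rd = 8.0001%.

8.00%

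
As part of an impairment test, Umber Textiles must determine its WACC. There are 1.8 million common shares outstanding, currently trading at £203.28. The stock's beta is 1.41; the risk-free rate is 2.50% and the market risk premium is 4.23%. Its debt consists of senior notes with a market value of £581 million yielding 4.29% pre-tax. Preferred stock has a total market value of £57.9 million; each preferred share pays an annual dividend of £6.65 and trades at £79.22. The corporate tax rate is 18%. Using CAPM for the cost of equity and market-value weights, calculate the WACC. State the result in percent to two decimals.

5.60%

Cost of equity via CAPM: Re = 2.5% + 1.41 × 4.23% = 8.4643%.
Cost of preferred: Rp = 6.65 / 79.22 = 8.3943%.
Market value of equity E = 203.28 × 1.8m = 365.904m.
Total capital V = 365.904 + 57.9 + 581 = 1004.804.
Equity: weight = 365.904/1004.804 = 0.3642; cost = 8.4643%.
Preferred: weight = 57.9/1004.804 = 0.0576; cost = 8.3943%.
Senior notes: weight = 581/1004.804 = 0.5782; after-tax cost = 4.29% × (1 − 18%) = 3.5178%.
WACC = 0.3642 × 8.4643% + 0.0576 × 8.3943% + 0.5782 × 3.5178% = 5.6001%.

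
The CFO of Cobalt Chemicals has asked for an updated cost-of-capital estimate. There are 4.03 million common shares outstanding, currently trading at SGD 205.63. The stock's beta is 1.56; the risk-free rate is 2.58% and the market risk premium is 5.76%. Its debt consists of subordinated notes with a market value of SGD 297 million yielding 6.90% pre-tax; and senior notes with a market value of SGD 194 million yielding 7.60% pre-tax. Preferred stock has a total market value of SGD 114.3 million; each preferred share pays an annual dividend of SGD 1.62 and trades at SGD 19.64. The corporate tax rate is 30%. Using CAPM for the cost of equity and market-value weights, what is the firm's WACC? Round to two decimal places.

Cost of equity via CAPM: Re = 2.58% + 1.56 × 5.76% = 11.5656%.
Cost of preferred: Rp = 1.62 / 19.64 = 8.2485%.
Market value of equity E = 205.63 × 4.03m = 828.6889m.
Total capital V = 828.6889 + 114.3 + 297 + 194 = 1433.9889.
Equity: weight = 828.6889/1433.9889 = 0.5779; cost = 11.5656%.
Preferred: weight = 114.3/1433.9889 = 0.0797; cost = 8.2485%.
Subordinated notes: weight = 297/1433.9889 = 0.2071; after-tax cost = 6.9% × (1 − 30%) = 4.8300%.
Senior notes: weight = 194/1433.9889 = 0.1353; after-tax cost = 7.6% × (1 − 30%) = 5.3200%.
WACC = 0.5779 × 11.5656% + 0.0797 × 8.2485% + 0.2071 × 4.8300% + 0.1353 × 5.3200% = 9.0612%.

9.06%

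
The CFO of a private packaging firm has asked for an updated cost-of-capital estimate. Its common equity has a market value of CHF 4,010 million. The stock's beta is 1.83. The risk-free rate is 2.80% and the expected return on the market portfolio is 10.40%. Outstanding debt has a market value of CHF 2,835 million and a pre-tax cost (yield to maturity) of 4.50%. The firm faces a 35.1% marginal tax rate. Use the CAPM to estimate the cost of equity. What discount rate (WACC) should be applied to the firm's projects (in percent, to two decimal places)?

Market risk premium = 10.4% − 2.8% = 7.6%.
Cost of equity via CAPM: Re = 2.8% + 1.83 × 7.6% = 16.7080%.
Total capital V = 4010 + 2835 = 6845.
Equity: weight = 4010/6845 = 0.5858; cost = 16.708%.
Debt: weight = 2835/6845 = 0.4142; after-tax cost = 4.5% × (1 − 35.1%) = 2.9205%.
WACC = 0.5858 × 16.7080% + 0.4142 × 2.9205% = 10.9976%.

11.00%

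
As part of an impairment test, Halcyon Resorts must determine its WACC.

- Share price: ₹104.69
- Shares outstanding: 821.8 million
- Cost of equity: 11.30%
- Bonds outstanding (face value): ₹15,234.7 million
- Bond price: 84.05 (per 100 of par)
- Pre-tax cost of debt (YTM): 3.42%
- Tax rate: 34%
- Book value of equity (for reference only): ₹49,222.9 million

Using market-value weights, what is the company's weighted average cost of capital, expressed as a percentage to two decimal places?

10.13%

Market value of equity E = 104.69 × 821.8m = 86034.242m. Market value of debt D = 15234.7m × 84.05/100 = 12804.76535m.
Total capital V = 86034.242 + 12804.76535 = 98839.00735.
Equity: weight = 86034.242/98839.00735 = 0.8704; cost = 11.3%.
Bonds outstanding: weight = 12804.76535/98839.00735 = 0.1296; after-tax cost = 3.42% × (1 − 34%) = 2.2572%.
WACC = 0.8704 × 11.3000% + 0.1296 × 2.2572% = 10.1285%.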